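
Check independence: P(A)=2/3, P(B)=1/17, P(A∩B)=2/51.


P(A)*P(B) = 2/3*1/17 = 2/51
P(A∩B) = 2/51, which equals P(A)P(B), so independent

Yes, A and B are independent


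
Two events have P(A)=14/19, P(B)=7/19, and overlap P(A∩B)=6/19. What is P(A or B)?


P(A∪B) = P(A) + P(B) - P(A∩B)
= 14/19 + 7/19 - 6/19 = 15/19

15/19


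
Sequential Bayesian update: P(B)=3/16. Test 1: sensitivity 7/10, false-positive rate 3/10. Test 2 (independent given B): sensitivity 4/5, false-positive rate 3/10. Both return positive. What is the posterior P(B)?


After test 1: P(+) = 7/10*3/16 + 3/10*13/16 = 3/8
P(B|+) = (21/160)/(3/8) = 7/20
After test 2 (use post1 as new prior): P(+) = 4/5*7/20 + 3/10*13/20 = 19/40
P(B|+,+) = (7/25)/(19/40) = 56/95

56/95


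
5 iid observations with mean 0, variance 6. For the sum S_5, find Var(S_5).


By independence, Var(S_n) = n*Var(X_1) = 5*6 = 30

30


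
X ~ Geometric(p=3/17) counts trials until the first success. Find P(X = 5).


P(X=5) = (1-p)^4 * p = (14/17)^4 * 3/17
= 38416/83521 * 3/17 = 115248/1419857

115248/1419857


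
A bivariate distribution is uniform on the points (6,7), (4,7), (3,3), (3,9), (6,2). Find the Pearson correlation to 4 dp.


Cov(X,Y) = -1.0400, Var(X) = 1.8400, Var(Y) = 7.0400
rho = Cov/(sqrt(VarX)*sqrt(VarY)) = -0.2890

-0.2890


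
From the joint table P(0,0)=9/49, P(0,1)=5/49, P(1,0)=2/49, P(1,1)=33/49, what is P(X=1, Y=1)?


Read from table: P(X=1, Y=1) = 33/49

33/49


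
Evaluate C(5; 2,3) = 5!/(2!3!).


5! = 120
Denominator: 2!=2 * 3!=6
Coefficient = 120 / 12 = 10

10


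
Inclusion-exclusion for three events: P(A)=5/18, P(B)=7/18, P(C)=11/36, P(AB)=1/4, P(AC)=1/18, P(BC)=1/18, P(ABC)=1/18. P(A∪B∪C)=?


P(A∪B∪C) = P(A)+P(B)+P(C) - P(AB)-P(AC)-P(BC) + P(ABC)
= 5/18+7/18+11/36 - 1/4-1/18-1/18 + 1/18
= 2/3

2/3


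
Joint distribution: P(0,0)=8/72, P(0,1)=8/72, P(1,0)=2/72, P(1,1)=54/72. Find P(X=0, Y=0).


Read from table: P(X=0, Y=0) = 8/72 = 1/9

1/9


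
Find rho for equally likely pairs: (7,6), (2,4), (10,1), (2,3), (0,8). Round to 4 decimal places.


Cov(X,Y) = -5.2800, Var(X) = 13.7600, Var(Y) = 5.8400
rho = Cov/(sqrt(VarX)*sqrt(VarY)) = -0.5890

-0.5890


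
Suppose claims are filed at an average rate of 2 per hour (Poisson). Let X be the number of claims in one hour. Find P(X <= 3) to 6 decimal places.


P(X<=3) = e^(-2)*2^0/0! + e^(-2)*2^1/1! + e^(-2)*2^2/2! + e^(-2)*2^3/3!
≈ 0.1353352832 + 0.2706705665 + 0.2706705665 + 0.1804470443
= 0.8571234605
≈ 0.857123

0.857123


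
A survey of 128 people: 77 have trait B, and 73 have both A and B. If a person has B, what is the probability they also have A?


P(A|B) = P(A∩B)/P(B) = (73/128)/(77/128) = 73/77

73/77


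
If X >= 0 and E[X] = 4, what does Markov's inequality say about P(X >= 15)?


Markov: P(X >= a) <= E[X]/a
P(X >= 15) <= 4/15

4/15


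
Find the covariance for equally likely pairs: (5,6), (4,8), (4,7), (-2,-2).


E[X]=11/4, E[Y]=19/4, E[XY]=47/2
Cov(X,Y) = E[XY] - E[X]E[Y] = 47/2 - 11/4*19/4 = 167/16

167/16


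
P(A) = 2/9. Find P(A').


P(A') = 1 - P(A) = 1 - 2/9 = 7/9

7/9


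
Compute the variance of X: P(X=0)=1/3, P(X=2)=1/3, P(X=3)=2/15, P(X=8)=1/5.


E[X] = 8/3, E[X^2] = 46/3
Var(X) = E[X^2] - (E[X])^2 = 46/3 - (8/3)^2 = 74/9

74/9


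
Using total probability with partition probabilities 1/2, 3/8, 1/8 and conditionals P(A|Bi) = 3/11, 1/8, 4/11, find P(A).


P(A) = P(A|B1)P(B1) + P(A|B2)P(B2) + P(A|B3)P(B3)
= 3/11*1/2 + 1/8*3/8 + 4/11*1/8
= 3/22 + 3/64 + 1/22 = 161/704

161/704


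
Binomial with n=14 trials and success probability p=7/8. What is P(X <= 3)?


P(X<=3) = P(X=0) + P(X=1) + P(X=2) + P(X=3)
= 1/4398046511104 + 49/2199023255552 + 4459/4398046511104 + 31213/1099511627776
= 64705/2199023255552

64705/2199023255552


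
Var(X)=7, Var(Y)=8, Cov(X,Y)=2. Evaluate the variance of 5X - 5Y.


Var(5X - 5Y) = 5^2*Var(X) + (-5)^2*Var(Y) + 2*5*(-5)*Cov(X,Y)
= 25*7 + 25*8 - 50*2
= 175 + 200 - 100 = 275

275


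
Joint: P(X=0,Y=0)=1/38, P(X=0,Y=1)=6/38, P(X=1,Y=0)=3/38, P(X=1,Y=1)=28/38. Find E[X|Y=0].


P(Y=0) = 4/38
E[X|Y=0] = (0*1 + 1*3)/4 = 3/4

3/4


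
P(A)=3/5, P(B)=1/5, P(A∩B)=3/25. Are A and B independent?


P(A)*P(B) = 3/5*1/5 = 3/25
P(A∩B) = 3/25, which equals P(A)P(B), so independent

Yes, A and B are independent


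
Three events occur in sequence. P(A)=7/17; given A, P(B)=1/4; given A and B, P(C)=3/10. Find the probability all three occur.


P(A∩B∩C) = P(A) * P(B|A) * P(C|A∩B)
= 7/17 * 1/4 * 3/10
= 7/68 * 3/10 = 21/680

21/680


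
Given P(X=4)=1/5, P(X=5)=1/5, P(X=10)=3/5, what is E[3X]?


E[3X] = sum(g(x)*P(x))
= 12*1/5 + 15*1/5 + 30*3/5
= 117/5

117/5


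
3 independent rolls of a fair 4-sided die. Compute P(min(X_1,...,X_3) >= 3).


P(min >= 3) = P(all X_i >= 3) = (P(X_1 >= 3))^3
= (2/4)^3 = (1/2)^3 = 1/8

1/8


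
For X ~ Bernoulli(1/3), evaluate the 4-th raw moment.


For Bernoulli: X in {0,1}
E[X^4] = 0^4*(1-1/3) + 1^4*1/3 = 1/3

1/3


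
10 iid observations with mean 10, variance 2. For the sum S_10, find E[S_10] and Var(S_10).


E[S_n] = n*mu = 10*10 = 100
Var(S_n) = n*sigma^2 = 10*2 = 20

E[S_10]=100, Var(S_10)=20


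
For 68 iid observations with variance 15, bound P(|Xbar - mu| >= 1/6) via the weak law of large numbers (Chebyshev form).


Var(Xbar) = Var(X)/n = 15/68
Chebyshev: P(|Xbar-mu| >= 1/6) <= Var(Xbar)/(1/6)^2 = (15/68)/(1/36) = 135/17
Bound exceeds 1, so trivial bound: 1

1


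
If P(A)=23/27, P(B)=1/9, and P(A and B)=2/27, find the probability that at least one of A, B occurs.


P(A∪B) = P(A) + P(B) - P(A∩B)
= 23/27 + 1/9 - 2/27 = 8/9

8/9


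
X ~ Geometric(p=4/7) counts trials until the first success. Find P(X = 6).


P(X=6) = (1-p)^5 * p = (3/7)^5 * 4/7
= 243/16807 * 4/7 = 972/117649

972/117649


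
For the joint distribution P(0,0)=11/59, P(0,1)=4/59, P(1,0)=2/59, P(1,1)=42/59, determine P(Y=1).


P(Y=1) = P(0,1)+P(1,1) = 4/59 + 42/59 = 46/59

46/59


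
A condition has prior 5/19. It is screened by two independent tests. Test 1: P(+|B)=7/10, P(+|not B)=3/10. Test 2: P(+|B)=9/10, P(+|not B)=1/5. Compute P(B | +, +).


After test 1: P(+) = 7/10*5/19 + 3/10*14/19 = 77/190
P(B|+) = (7/38)/(77/190) = 5/11
After test 2 (use post1 as new prior): P(+) = 9/10*5/11 + 1/5*6/11 = 57/110
P(B|+,+) = (9/22)/(57/110) = 15/19

15/19


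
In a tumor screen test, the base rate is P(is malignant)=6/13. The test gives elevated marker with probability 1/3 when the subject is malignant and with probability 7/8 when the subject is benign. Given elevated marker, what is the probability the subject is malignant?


P(A) = P(A|B)P(B) + P(A|B')P(B') = 1/3*6/13 + 7/8*7/13 = 5/8
P(B|A) = P(A|B)P(B)/P(A) = (2/13)/(5/8) = 16/65

16/65


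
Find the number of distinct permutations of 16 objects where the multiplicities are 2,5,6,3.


16! = 20922789888000
Denominator: 2!=2 * 5!=120 * 6!=720 * 3!=6
Coefficient = 20922789888000 / 1036800 = 20180160

20180160


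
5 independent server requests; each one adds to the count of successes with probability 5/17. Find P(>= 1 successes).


P(at least one) = 1 - P(none)
P(none) = (1 - 5/17)^5 = (12/17)^5 = 248832/1419857
P(at least one) = 1 - 248832/1419857 = 1171025/1419857

1171025/1419857


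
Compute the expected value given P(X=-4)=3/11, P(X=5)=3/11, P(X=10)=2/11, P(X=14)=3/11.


E[X] = sum(x * P(x))
= -4*3/11 + 5*3/11 + 10*2/11 + 14*3/11
= 65/11

65/11


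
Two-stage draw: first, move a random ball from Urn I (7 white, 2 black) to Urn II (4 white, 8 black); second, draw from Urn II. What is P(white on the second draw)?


P(transfer white) = 7/9; P(transfer black) = 2/9
If white transferred: Urn II has 5 white of 13, so P(white|white moved) = 5/13
If black transferred: Urn II has 4 white of 13, so P(white|black moved) = 4/13
By total probability: P(white) = 7/9*5/13 + 2/9*4/13 = 43/117

43/117


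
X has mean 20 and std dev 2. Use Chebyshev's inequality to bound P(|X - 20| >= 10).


k = 10/2 = 5
Chebyshev: P(|X-mu| >= k*sigma) <= 1/k^2 = 1/5^2 = 1/25

1/25


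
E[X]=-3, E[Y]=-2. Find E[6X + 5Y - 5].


E[6X + 5Y - 5] = 6*E[X] + 5*E[Y] - 5
= (6)*(-3) + (5)*(-2) + (-5)
= -18 - 10 - 5 = -33

-33


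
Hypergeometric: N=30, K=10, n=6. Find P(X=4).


P(X=4) = C(10,4)*C(20,2) / C(30,6)
= 210*190 / 593775
= 39900/593775 = 76/1131

76/1131


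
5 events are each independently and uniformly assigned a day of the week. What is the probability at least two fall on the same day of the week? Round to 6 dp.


P(all different) = prod((7-i)/7 for i=0..4) = 0.149938
P(at least one match) = 1 - 0.149938 = 0.850062

0.850062


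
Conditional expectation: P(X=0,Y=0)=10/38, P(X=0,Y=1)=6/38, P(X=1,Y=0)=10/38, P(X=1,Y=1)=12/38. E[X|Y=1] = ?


P(Y=1) = 18/38
E[X|Y=1] = (0*6 + 1*12)/18 = 12/18 = 2/3

2/3


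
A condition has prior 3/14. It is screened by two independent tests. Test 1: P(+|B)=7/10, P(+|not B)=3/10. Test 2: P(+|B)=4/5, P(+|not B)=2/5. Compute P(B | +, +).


After test 1: P(+) = 7/10*3/14 + 3/10*11/14 = 27/70
P(B|+) = (3/20)/(27/70) = 7/18
After test 2 (use post1 as new prior): P(+) = 4/5*7/18 + 2/5*11/18 = 5/9
P(B|+,+) = (14/45)/(5/9) = 14/25

14/25


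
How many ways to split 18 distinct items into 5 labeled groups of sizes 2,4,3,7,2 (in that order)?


18! = 6402373705728000
Denominator: 2!=2 * 4!=24 * 3!=6 * 7!=5040 * 2!=2
Coefficient = 6402373705728000 / 2903040 = 2205403200

2205403200


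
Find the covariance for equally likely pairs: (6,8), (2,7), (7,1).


E[X]=5, E[Y]=16/3, E[XY]=23
Cov(X,Y) = E[XY] - E[X]E[Y] = 23 - 5*16/3 = -11/3

-11/3


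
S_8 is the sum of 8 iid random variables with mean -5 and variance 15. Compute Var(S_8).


By independence, Var(S_n) = n*Var(X_1) = 8*15 = 120

120


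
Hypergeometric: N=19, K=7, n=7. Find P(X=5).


P(X=5) = C(7,5)*C(12,2) / C(19,7)
= 21*66 / 50388
= 1386/50388 = 231/8398

231/8398


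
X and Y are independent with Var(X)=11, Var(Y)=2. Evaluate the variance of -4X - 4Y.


Independence => Cov(X,Y)=0
Var(-4X - 4Y) = (-4)^2*Var(X) + (-4)^2*Var(Y)
= 16*11 + 16*2 = 208

208


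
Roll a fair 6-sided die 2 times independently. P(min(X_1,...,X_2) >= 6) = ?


P(min >= 6) = P(all X_i >= 6) = (P(X_1 >= 6))^2
= (1/6)^2 = 1/36

1/36


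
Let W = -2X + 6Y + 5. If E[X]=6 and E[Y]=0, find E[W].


E[-2X + 6Y + 5] = -2*E[X] + 6*E[Y] + 5
= (-2)*(6) + (6)*(0) + (5)
= -12 + 0 + 5 = -7

-7


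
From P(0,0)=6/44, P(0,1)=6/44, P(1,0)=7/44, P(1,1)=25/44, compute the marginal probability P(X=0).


P(X=0) = P(0,0)+P(0,1) = 6/44 + 6/44 = 12/44 = 3/11

3/11


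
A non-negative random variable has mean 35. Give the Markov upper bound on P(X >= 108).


Markov: P(X >= a) <= E[X]/a
P(X >= 108) <= 35/108

35/108


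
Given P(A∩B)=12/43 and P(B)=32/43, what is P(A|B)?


P(A|B) = P(A∩B)/P(B) = (12/43)/(32/43) = 12/32 = 3/8

3/8


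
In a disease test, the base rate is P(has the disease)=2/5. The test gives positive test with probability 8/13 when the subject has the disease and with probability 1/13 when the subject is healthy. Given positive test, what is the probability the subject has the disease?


P(A) = P(A|B)P(B) + P(A|B')P(B') = 8/13*2/5 + 1/13*3/5 = 19/65
P(B|A) = P(A|B)P(B)/P(A) = (16/65)/(19/65) = 16/19

16/19


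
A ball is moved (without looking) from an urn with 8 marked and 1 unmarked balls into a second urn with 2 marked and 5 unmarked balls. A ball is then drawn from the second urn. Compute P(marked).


P(transfer marked) = 8/9; P(transfer unmarked) = 1/9
If marked transferred: Urn II has 3 marked of 8, so P(marked|marked moved) = 3/8
If unmarked transferred: Urn II has 2 marked of 8, so P(marked|unmarked moved) = 1/4
By total probability: P(marked) = 8/9*3/8 + 1/9*1/4 = 13/36

13/36


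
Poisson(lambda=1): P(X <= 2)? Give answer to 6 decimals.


P(X<=2) = e^(-1)*1^0/0! + e^(-1)*1^1/1! + e^(-1)*1^2/2!
≈ 0.3678794412 + 0.3678794412 + 0.1839397206
= 0.9196986030
≈ 0.919699

0.919699


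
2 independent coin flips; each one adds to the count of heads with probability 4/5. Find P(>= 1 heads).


P(at least one) = 1 - P(none)
P(none) = (1 - 4/5)^2 = (1/5)^2 = 1/25
P(at least one) = 1 - 1/25 = 24/25

24/25


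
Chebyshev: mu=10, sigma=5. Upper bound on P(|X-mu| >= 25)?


k = 25/5 = 5
Chebyshev: P(|X-mu| >= k*sigma) <= 1/k^2 = 1/5^2 = 1/25

1/25


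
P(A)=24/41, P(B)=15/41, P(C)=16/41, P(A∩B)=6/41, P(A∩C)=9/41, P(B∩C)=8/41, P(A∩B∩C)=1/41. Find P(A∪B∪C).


P(A∪B∪C) = P(A)+P(B)+P(C) - P(AB)-P(AC)-P(BC) + P(ABC)
= 24/41+15/41+16/41 - 6/41-9/41-8/41 + 1/41
= 33/41

33/41


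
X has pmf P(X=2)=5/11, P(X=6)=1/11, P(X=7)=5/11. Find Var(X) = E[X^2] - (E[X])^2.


E[X] = 51/11, E[X^2] = 301/11
Var(X) = E[X^2] - (E[X])^2 = 301/11 - (51/11)^2 = 710/121

710/121


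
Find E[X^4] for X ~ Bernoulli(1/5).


For Bernoulli: X in {0,1}
E[X^4] = 0^4*(1-1/5) + 1^4*1/5 = 1/5

1/5


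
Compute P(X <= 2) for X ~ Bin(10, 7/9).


P(X<=2) = P(X=0) + P(X=1) + P(X=2)
= 1024/3486784401 + 35840/3486784401 + 62720/387420489
= 7424/43046721

7424/43046721


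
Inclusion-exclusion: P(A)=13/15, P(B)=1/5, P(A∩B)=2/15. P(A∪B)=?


P(A∪B) = P(A) + P(B) - P(A∩B)
= 13/15 + 1/5 - 2/15 = 14/15

14/15


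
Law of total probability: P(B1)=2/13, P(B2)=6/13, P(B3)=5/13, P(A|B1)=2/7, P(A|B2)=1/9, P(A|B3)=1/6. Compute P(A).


P(A) = P(A|B1)P(B1) + P(A|B2)P(B2) + P(A|B3)P(B3)
= 2/7*2/13 + 1/9*6/13 + 1/6*5/13
= 4/91 + 2/39 + 5/78 = 29/182

29/182


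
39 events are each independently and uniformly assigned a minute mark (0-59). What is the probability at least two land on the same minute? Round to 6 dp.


P(all different) = prod((60-i)/60 for i=0..38) = 0.000000
P(at least one match) = 1 - 0.000000 = 1.000000

1.000000


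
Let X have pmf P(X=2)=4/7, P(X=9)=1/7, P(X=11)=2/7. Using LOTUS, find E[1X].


E[1X] = sum(g(x)*P(x))
= 2*4/7 + 9*1/7 + 11*2/7
= 39/7

39/7


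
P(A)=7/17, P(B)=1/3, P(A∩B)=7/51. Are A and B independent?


P(A)*P(B) = 7/17*1/3 = 7/51
P(A∩B) = 7/51, which equals P(A)P(B), so independent

Yes, A and B are independent


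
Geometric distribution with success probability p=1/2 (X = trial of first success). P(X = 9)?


P(X=9) = (1-p)^8 * p = (1/2)^8 * 1/2
= 1/256 * 1/2 = 1/512

1/512


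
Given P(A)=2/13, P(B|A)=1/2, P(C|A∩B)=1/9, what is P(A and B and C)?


P(A∩B∩C) = P(A) * P(B|A) * P(C|A∩B)
= 2/13 * 1/2 * 1/9
= 1/13 * 1/9 = 1/117

1/117


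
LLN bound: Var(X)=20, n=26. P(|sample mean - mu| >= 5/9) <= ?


Var(Xbar) = Var(X)/n = 20/26
Chebyshev: P(|Xbar-mu| >= 5/9) <= Var(Xbar)/(5/9)^2 = (10/13)/(25/81) = 162/65
Bound exceeds 1, so trivial bound: 1

1


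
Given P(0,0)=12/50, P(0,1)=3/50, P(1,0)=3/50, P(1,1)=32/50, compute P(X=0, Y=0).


Read from table: P(X=0, Y=0) = 12/50 = 6/25

6/25


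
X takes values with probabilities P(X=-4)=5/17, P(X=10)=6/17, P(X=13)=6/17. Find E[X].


E[X] = sum(x * P(x))
= -4*5/17 + 10*6/17 + 13*6/17
= 118/17

118/17


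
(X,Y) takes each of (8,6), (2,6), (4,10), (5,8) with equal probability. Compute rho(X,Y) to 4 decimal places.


Cov(X,Y) = -0.6250, Var(X) = 4.6875, Var(Y) = 2.7500
rho = Cov/(sqrt(VarX)*sqrt(VarY)) = -0.1741

-0.1741


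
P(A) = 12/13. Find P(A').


P(A') = 1 - P(A) = 1 - 12/13 = 1/13

1/13


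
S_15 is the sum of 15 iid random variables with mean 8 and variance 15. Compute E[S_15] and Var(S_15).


E[S_n] = n*mu = 15*8 = 120
Var(S_n) = n*sigma^2 = 15*15 = 225

E[S_15]=120, Var(S_15)=225


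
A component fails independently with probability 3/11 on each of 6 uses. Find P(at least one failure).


P(at least one) = 1 - P(none)
P(none) = (1 - 3/11)^6 = (8/11)^6 = 262144/1771561
P(at least one) = 1 - 262144/1771561 = 1509417/1771561

1509417/1771561


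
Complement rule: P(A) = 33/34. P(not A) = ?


P(A') = 1 - P(A) = 1 - 33/34 = 1/34

1/34


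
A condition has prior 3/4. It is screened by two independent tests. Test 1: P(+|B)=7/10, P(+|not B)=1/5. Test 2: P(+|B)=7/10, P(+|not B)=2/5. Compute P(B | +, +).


After test 1: P(+) = 7/10*3/4 + 1/5*1/4 = 23/40
P(B|+) = (21/40)/(23/40) = 21/23
After test 2 (use post1 as new prior): P(+) = 7/10*21/23 + 2/5*2/23 = 31/46
P(B|+,+) = (147/230)/(31/46) = 147/155

147/155


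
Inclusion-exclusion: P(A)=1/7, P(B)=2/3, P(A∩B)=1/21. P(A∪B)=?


P(A∪B) = P(A) + P(B) - P(A∩B)
= 1/7 + 2/3 - 1/21 = 16/21

16/21


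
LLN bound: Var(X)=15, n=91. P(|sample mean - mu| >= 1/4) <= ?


Var(Xbar) = Var(X)/n = 15/91
Chebyshev: P(|Xbar-mu| >= 1/4) <= Var(Xbar)/(1/4)^2 = (15/91)/(1/16) = 240/91
Bound exceeds 1, so trivial bound: 1

1


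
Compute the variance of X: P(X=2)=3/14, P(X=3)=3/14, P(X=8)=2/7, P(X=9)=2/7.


E[X] = 83/14, E[X^2] = 619/14
Var(X) = E[X^2] - (E[X])^2 = 619/14 - (83/14)^2 = 1777/196

1777/196


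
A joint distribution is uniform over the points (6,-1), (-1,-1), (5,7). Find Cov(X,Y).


E[X]=10/3, E[Y]=5/3, E[XY]=10
Cov(X,Y) = E[XY] - E[X]E[Y] = 10 - 10/3*5/3 = 40/9

40/9


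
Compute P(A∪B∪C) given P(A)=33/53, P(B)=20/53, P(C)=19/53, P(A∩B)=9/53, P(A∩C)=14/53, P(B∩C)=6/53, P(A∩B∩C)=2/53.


P(A∪B∪C) = P(A)+P(B)+P(C) - P(AB)-P(AC)-P(BC) + P(ABC)
= 33/53+20/53+19/53 - 9/53-14/53-6/53 + 2/53
= 45/53

45/53


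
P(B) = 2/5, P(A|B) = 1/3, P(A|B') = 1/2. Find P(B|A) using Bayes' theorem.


P(A) = P(A|B)P(B) + P(A|B')P(B') = 1/3*2/5 + 1/2*3/5 = 13/30
P(B|A) = P(A|B)P(B)/P(A) = (2/15)/(13/30) = 4/13

4/13


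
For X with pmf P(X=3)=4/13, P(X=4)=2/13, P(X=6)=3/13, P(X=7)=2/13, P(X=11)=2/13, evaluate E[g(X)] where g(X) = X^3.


E[X^3] = sum(g(x)*P(x))
= 27*4/13 + 64*2/13 + 216*3/13 + 343*2/13 + 1331*2/13
= 4232/13

4232/13


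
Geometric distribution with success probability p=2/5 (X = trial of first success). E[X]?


For geometric (trials until first success), E[X] = 1/p = 1/(2/5) = 5/2

5/2


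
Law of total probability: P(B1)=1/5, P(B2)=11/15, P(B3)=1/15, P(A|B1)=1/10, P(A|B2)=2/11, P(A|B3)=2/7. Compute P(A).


P(A) = P(A|B1)P(B1) + P(A|B2)P(B2) + P(A|B3)P(B3)
= 1/10*1/5 + 2/11*11/15 + 2/7*1/15
= 1/50 + 2/15 + 2/105 = 181/1050

181/1050


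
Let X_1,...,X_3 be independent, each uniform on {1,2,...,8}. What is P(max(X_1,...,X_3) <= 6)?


P(max <= 6) = P(all X_i <= 6) = (P(X_1 <= 6))^3
= (6/8)^3 = (3/4)^3 = 27/64

27/64


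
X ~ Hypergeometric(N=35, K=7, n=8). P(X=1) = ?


P(X=1) = C(7,1)*C(28,7) / C(35,8)
= 7*1184040 / 23535820
= 8288280/23535820 = 5382/15283

5382/15283


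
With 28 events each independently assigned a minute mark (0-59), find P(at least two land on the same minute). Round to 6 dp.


P(all different) = prod((60-i)/60 for i=0..27) = 0.000515
P(at least one match) = 1 - 0.000515 = 0.999485

0.999485


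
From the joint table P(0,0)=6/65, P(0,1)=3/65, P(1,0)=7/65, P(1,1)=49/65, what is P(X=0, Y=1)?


Read from table: P(X=0, Y=1) = 3/65

3/65


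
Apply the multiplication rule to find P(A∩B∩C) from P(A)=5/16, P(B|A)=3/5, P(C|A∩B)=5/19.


P(A∩B∩C) = P(A) * P(B|A) * P(C|A∩B)
= 5/16 * 3/5 * 5/19
= 3/16 * 5/19 = 15/304

15/304


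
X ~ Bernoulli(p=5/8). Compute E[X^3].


For Bernoulli: X in {0,1}
E[X^3] = 0^3*(1-5/8) + 1^3*5/8 = 5/8

5/8


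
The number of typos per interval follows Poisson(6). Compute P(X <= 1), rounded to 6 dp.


P(X<=1) = e^(-6)*6^0/0! + e^(-6)*6^1/1!
≈ 0.0024787522 + 0.0148725131
= 0.0173512653
≈ 0.017351

0.017351


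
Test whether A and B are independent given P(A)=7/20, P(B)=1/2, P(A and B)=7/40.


P(A)*P(B) = 7/20*1/2 = 7/40
P(A∩B) = 7/40, which equals P(A)P(B), so independent

Yes, A and B are independent


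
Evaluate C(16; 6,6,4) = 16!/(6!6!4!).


16! = 20922789888000
Denominator: 6!=720 * 6!=720 * 4!=24
Coefficient = 20922789888000 / 12441600 = 1681680

1681680


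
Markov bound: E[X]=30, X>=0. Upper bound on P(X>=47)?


Markov: P(X >= a) <= E[X]/a
P(X >= 47) <= 30/47

30/47


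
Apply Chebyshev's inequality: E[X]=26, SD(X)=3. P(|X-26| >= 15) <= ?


k = 15/3 = 5
Chebyshev: P(|X-mu| >= k*sigma) <= 1/k^2 = 1/5^2 = 1/25

1/25


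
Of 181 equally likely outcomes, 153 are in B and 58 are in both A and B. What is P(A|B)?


P(A|B) = P(A∩B)/P(B) = (58/181)/(153/181) = 58/153

58/153


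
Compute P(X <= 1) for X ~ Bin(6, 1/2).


P(X<=1) = P(X=0) + P(X=1)
= 1/64 + 3/32
= 7/64

7/64


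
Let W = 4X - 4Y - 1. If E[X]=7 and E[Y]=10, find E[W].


E[4X - 4Y - 1] = 4*E[X] - 4*E[Y] - 1
= (4)*(7) + (-4)*(10) + (-1)
= 28 - 40 - 1 = -13

-13


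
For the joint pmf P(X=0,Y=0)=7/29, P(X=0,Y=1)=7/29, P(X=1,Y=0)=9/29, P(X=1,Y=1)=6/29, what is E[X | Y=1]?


P(Y=1) = 13/29
E[X|Y=1] = (0*7 + 1*6)/13 = 6/13

6/13


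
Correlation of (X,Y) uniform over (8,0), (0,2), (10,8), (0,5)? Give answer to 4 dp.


Cov(X,Y) = 3.1250, Var(X) = 20.7500, Var(Y) = 9.1875
rho = Cov/(sqrt(VarX)*sqrt(VarY)) = 0.2263

0.2263


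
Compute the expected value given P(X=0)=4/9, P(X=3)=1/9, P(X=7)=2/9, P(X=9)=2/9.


E[X] = sum(x * P(x))
= 0*4/9 + 3*1/9 + 7*2/9 + 9*2/9
= 35/9

35/9


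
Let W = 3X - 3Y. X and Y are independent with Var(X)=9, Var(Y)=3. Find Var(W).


Independence => Cov(X,Y)=0
Var(3X - 3Y) = 3^2*Var(X) + (-3)^2*Var(Y)
= 9*9 + 9*3 = 108

108


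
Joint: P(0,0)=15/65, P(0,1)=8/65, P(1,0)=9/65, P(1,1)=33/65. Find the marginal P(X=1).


P(X=1) = P(1,0)+P(1,1) = 9/65 + 33/65 = 42/65

42/65


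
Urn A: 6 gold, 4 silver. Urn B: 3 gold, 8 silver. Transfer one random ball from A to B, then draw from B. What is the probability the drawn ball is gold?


P(transfer gold) = 6/10 = 3/5; P(transfer silver) = 2/5
If gold transferred: Urn II has 4 gold of 12, so P(gold|gold moved) = 1/3
If silver transferred: Urn II has 3 gold of 12, so P(gold|silver moved) = 1/4
By total probability: P(gold) = 3/5*1/3 + 2/5*1/4 = 3/10

3/10


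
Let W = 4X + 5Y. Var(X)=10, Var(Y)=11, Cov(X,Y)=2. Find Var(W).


Var(4X + 5Y) = 4^2*Var(X) + 5^2*Var(Y) + 2*4*5*Cov(X,Y)
= 16*10 + 25*11 + 40*2
= 160 + 275 + 80 = 515

515


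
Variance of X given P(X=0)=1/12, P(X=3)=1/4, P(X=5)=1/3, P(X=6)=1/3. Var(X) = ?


E[X] = 53/12, E[X^2] = 271/12
Var(X) = E[X^2] - (E[X])^2 = 271/12 - (53/12)^2 = 443/144

443/144


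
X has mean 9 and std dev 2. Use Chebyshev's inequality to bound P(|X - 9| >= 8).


k = 8/2 = 4
Chebyshev: P(|X-mu| >= k*sigma) <= 1/k^2 = 1/4^2 = 1/16

1/16


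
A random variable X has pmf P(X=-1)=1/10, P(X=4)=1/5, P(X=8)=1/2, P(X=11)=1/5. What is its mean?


E[X] = sum(x * P(x))
= -1*1/10 + 4*1/5 + 8*1/2 + 11*1/5
= 69/10

69/10


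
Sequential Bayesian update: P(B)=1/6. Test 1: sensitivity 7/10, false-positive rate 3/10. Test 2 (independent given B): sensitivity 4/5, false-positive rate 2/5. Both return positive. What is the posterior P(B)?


After test 1: P(+) = 7/10*1/6 + 3/10*5/6 = 11/30
P(B|+) = (7/60)/(11/30) = 7/22
After test 2 (use post1 as new prior): P(+) = 4/5*7/22 + 2/5*15/22 = 29/55
P(B|+,+) = (14/55)/(29/55) = 14/29

14/29


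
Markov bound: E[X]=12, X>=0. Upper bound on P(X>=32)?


Markov: P(X >= a) <= E[X]/a
P(X >= 32) <= 12/32 = 3/8

3/8


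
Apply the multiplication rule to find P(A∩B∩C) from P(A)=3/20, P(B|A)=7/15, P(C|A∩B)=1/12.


P(A∩B∩C) = P(A) * P(B|A) * P(C|A∩B)
= 3/20 * 7/15 * 1/12
= 7/100 * 1/12 = 7/1200

7/1200


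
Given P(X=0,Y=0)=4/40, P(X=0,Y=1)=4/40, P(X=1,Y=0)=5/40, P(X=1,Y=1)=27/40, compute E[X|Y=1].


P(Y=1) = 31/40
E[X|Y=1] = (0*4 + 1*27)/31 = 27/31

27/31


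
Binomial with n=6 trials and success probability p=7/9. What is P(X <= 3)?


P(X<=3) = P(X=0) + P(X=1) + P(X=2) + P(X=3)
= 64/531441 + 448/177147 + 3920/177147 + 54880/531441
= 68048/531441

68048/531441


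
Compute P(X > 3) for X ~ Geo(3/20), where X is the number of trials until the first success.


P(X > 3) = P(first 3 trials all fail) = (1-p)^3 = (17/20)^3 = 4913/8000

4913/8000


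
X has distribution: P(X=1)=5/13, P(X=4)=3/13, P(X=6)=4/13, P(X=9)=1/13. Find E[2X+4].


E[2X+4] = sum(g(x)*P(x))
= 6*5/13 + 12*3/13 + 16*4/13 + 22*1/13
= 152/13

152/13


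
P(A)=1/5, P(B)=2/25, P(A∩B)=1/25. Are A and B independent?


P(A)*P(B) = 1/5*2/25 = 2/125
P(A∩B) = 1/25 != 2/125, so not independent

No, A and B are not independent


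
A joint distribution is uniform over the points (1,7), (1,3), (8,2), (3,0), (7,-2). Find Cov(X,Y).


E[X]=4, E[Y]=2, E[XY]=12/5
Cov(X,Y) = E[XY] - E[X]E[Y] = 12/5 - 4*2 = -28/5

-28/5


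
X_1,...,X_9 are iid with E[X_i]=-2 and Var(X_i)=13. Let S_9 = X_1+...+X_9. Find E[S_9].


E[S_n] = n*E[X_1] = 9*-2 = -18

-18


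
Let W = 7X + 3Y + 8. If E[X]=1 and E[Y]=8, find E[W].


E[7X + 3Y + 8] = 7*E[X] + 3*E[Y] + 8
= (7)*(1) + (3)*(8) + (8)
= 7 + 24 + 8 = 39

39


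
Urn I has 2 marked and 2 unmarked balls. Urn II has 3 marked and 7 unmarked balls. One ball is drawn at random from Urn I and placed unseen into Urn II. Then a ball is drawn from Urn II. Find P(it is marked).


P(transfer marked) = 2/4 = 1/2; P(transfer unmarked) = 1/2
If marked transferred: Urn II has 4 marked of 11, so P(marked|marked moved) = 4/11
If unmarked transferred: Urn II has 3 marked of 11, so P(marked|unmarked moved) = 3/11
By total probability: P(marked) = 1/2*4/11 + 1/2*3/11 = 7/22

7/22


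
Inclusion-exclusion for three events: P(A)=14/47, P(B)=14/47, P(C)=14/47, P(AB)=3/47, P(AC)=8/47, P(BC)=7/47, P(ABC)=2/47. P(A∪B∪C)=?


P(A∪B∪C) = P(A)+P(B)+P(C) - P(AB)-P(AC)-P(BC) + P(ABC)
= 14/47+14/47+14/47 - 3/47-8/47-7/47 + 2/47
= 26/47

26/47


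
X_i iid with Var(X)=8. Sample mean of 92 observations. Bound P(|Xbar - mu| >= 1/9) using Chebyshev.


Var(Xbar) = Var(X)/n = 8/92
Chebyshev: P(|Xbar-mu| >= 1/9) <= Var(Xbar)/(1/9)^2 = (2/23)/(1/81) = 162/23
Bound exceeds 1, so trivial bound: 1

1


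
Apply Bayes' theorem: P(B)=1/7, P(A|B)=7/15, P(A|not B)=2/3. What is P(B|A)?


P(A) = P(A|B)P(B) + P(A|B')P(B') = 7/15*1/7 + 2/3*6/7 = 67/105
P(B|A) = P(A|B)P(B)/P(A) = (1/15)/(67/105) = 7/67

7/67


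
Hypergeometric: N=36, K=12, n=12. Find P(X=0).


P(X=0) = C(12,0)*C(24,12) / C(36,12)
= 1*2704156 / 1251677700
= 2704156/1251677700 = 437/202275

437/202275


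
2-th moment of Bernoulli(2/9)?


For Bernoulli: X in {0,1}
E[X^2] = 0^2*(1-2/9) + 1^2*2/9 = 2/9

2/9


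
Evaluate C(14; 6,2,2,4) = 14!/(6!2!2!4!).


14! = 87178291200
Denominator: 6!=720 * 2!=2 * 2!=2 * 4!=24
Coefficient = 87178291200 / 69120 = 1261260

1261260


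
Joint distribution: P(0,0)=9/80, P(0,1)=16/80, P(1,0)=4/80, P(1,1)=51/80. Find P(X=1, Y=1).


Read from table: P(X=1, Y=1) = 51/80

51/80


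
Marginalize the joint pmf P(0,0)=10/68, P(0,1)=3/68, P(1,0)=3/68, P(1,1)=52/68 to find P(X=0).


P(X=0) = P(0,0)+P(0,1) = 10/68 + 3/68 = 13/68

13/68


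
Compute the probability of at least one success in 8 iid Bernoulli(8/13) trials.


P(at least one) = 1 - P(none)
P(none) = (1 - 8/13)^8 = (5/13)^8 = 390625/815730721
P(at least one) = 1 - 390625/815730721 = 815340096/815730721

815340096/815730721


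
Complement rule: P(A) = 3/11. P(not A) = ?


P(A') = 1 - P(A) = 1 - 3/11 = 8/11

8/11


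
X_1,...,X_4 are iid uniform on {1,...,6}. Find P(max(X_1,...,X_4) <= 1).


P(max <= 1) = P(all X_i <= 1) = (P(X_1 <= 1))^4
= (1/6)^4 = 1/1296

1/1296


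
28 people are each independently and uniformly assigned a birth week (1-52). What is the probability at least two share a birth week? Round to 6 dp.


P(all different) = prod((52-i)/52 for i=0..27) = 0.000116
P(at least one match) = 1 - 0.000116 = 0.999884

0.999884


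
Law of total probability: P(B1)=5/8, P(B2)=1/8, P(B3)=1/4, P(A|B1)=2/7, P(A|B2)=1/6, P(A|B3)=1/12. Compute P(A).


P(A) = P(A|B1)P(B1) + P(A|B2)P(B2) + P(A|B3)P(B3)
= 2/7*5/8 + 1/6*1/8 + 1/12*1/4
= 5/28 + 1/48 + 1/48 = 37/168

37/168


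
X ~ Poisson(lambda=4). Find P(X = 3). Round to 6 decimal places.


P(X=3) = e^(-4) * 4^3 / 3!
≈ 0.01831563889 * 64 / 6
≈ 0.195367

0.195367


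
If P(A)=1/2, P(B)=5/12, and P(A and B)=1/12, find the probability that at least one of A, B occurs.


P(A∪B) = P(A) + P(B) - P(A∩B)
= 1/2 + 5/12 - 1/12 = 5/6

5/6


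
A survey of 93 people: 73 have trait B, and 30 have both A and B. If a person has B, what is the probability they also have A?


P(A|B) = P(A∩B)/P(B) = (30/93)/(73/93) = 30/73

30/73


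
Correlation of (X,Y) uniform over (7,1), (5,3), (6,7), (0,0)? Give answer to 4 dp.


Cov(X,Y) = 3.6250, Var(X) = 7.2500, Var(Y) = 7.1875
rho = Cov/(sqrt(VarX)*sqrt(VarY)) = 0.5022

0.5022


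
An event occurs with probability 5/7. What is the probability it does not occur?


P(A') = 1 - P(A) = 1 - 5/7 = 2/7

2/7


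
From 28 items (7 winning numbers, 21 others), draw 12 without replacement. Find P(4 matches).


P(X=4) = C(7,4)*C(21,8) / C(28,12)
= 35*203490 / 30421755
= 7122150/30421755 = 70/299

70/299


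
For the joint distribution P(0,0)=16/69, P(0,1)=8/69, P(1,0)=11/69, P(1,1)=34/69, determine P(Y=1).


P(Y=1) = P(0,1)+P(1,1) = 8/69 + 34/69 = 42/69 = 14/23

14/23


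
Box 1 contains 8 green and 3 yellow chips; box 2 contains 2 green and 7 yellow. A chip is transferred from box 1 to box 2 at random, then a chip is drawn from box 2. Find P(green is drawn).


P(transfer green) = 8/11; P(transfer yellow) = 3/11
If green transferred: Urn II has 3 green of 10, so P(green|green moved) = 3/10
If yellow transferred: Urn II has 2 green of 10, so P(green|yellow moved) = 1/5
By total probability: P(green) = 8/11*3/10 + 3/11*1/5 = 3/11

3/11


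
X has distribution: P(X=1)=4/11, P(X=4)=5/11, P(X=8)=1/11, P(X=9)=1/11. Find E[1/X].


E[1/X] = sum(g(x)*P(x))
= 1*4/11 + 1/4*5/11 + 1/8*1/11 + 1/9*1/11
= 395/792

395/792


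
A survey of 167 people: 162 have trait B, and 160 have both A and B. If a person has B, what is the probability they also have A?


P(A|B) = P(A∩B)/P(B) = (160/167)/(162/167) = 160/162 = 80/81

80/81


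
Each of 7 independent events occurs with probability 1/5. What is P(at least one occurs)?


P(at least one) = 1 - P(none)
P(none) = (1 - 1/5)^7 = (4/5)^7 = 16384/78125
P(at least one) = 1 - 16384/78125 = 61741/78125

61741/78125


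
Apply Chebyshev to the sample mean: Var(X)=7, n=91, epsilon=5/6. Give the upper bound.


Var(Xbar) = Var(X)/n = 7/91
Chebyshev: P(|Xbar-mu| >= 5/6) <= Var(Xbar)/(5/6)^2 = (1/13)/(25/36) = 36/325

36/325


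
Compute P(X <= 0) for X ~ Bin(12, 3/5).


P(X<=0) = P(X=0)
= 4096/244140625
= 4096/244140625

4096/244140625


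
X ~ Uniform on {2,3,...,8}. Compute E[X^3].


E[X^3] = (1/7) * sum(x^3 for x=2..8)
= 1295/7 = 185

185


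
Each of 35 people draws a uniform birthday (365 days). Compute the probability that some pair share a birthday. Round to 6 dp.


P(all different) = prod((365-i)/365 for i=0..34) = 0.185617
P(at least one match) = 1 - 0.185617 = 0.814383

0.814383


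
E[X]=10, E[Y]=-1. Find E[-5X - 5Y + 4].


E[-5X - 5Y + 4] = -5*E[X] - 5*E[Y] + 4
= (-5)*(10) + (-5)*(-1) + (4)
= -50 + 5 + 4 = -41

-41


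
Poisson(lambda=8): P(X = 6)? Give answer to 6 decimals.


P(X=6) = e^(-8) * 8^6 / 6!
≈ 0.0003354626279 * 262144 / 720
≈ 0.122138

0.122138


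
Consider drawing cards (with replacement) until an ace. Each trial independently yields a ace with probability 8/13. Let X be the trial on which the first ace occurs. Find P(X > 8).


P(X > 8) = P(first 8 trials all fail) = (1-p)^8 = (5/13)^8 = 390625/815730721

390625/815730721


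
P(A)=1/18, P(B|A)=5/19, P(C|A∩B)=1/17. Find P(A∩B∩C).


P(A∩B∩C) = P(A) * P(B|A) * P(C|A∩B)
= 1/18 * 5/19 * 1/17
= 5/342 * 1/17 = 5/5814

5/5814


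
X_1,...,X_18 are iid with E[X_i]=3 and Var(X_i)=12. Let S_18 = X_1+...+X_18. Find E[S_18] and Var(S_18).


E[S_n] = n*mu = 18*3 = 54
Var(S_n) = n*sigma^2 = 18*12 = 216

E[S_18]=54, Var(S_18)=216


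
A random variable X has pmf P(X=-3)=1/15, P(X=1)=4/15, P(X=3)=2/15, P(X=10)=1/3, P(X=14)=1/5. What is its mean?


E[X] = sum(x * P(x))
= -3*1/15 + 1*4/15 + 3*2/15 + 10*1/3 + 14*1/5
= 33/5

33/5


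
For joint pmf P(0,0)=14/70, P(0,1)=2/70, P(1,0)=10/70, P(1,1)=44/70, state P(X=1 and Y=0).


Read from table: P(X=1, Y=0) = 10/70 = 1/7

1/7


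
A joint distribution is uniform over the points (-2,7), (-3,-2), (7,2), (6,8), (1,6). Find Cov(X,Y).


E[X]=9/5, E[Y]=21/5, E[XY]=12
Cov(X,Y) = E[XY] - E[X]E[Y] = 12 - 9/5*21/5 = 111/25

111/25


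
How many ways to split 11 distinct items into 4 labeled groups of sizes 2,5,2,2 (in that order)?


11! = 39916800
Denominator: 2!=2 * 5!=120 * 2!=2 * 2!=2
Coefficient = 39916800 / 960 = 41580

41580


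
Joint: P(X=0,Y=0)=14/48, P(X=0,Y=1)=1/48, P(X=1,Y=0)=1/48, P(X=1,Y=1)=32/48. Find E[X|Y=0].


P(Y=0) = 15/48
E[X|Y=0] = (0*14 + 1*1)/15 = 1/15

1/15


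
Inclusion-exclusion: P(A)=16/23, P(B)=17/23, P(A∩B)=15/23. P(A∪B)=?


P(A∪B) = P(A) + P(B) - P(A∩B)
= 16/23 + 17/23 - 15/23 = 18/23

18/23


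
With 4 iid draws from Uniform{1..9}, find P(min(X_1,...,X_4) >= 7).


P(min >= 7) = P(all X_i >= 7) = (P(X_1 >= 7))^4
= (3/9)^4 = (1/3)^4 = 1/81

1/81


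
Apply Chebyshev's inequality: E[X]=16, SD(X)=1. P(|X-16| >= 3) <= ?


k = 3/1 = 3
Chebyshev: P(|X-mu| >= k*sigma) <= 1/k^2 = 1/3^2 = 1/9

1/9


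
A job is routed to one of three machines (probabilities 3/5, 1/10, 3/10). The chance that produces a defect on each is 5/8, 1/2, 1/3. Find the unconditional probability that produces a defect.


P(A) = P(A|B1)P(B1) + P(A|B2)P(B2) + P(A|B3)P(B3)
= 5/8*3/5 + 1/2*1/10 + 1/3*3/10
= 3/8 + 1/20 + 1/10 = 21/40

21/40


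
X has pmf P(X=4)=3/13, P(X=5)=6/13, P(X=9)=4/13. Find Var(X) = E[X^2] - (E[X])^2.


E[X] = 6, E[X^2] = 522/13
Var(X) = E[X^2] - (E[X])^2 = 522/13 - (6)^2 = 54/13

54/13


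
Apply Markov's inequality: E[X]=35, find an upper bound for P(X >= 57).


Markov: P(X >= a) <= E[X]/a
P(X >= 57) <= 35/57

35/57


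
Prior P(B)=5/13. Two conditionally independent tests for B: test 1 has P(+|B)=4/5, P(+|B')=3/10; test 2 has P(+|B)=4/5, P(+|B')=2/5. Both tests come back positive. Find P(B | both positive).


After test 1: P(+) = 4/5*5/13 + 3/10*8/13 = 32/65
P(B|+) = (4/13)/(32/65) = 5/8
After test 2 (use post1 as new prior): P(+) = 4/5*5/8 + 2/5*3/8 = 13/20
P(B|+,+) = (1/2)/(13/20) = 10/13

10/13


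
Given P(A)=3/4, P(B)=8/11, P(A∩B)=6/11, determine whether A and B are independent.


P(A)*P(B) = 3/4*8/11 = 6/11
P(A∩B) = 6/11, which equals P(A)P(B), so independent

Yes, A and B are independent


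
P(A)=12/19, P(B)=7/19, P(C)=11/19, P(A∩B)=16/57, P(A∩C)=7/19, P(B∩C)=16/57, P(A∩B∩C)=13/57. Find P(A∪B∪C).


P(A∪B∪C) = P(A)+P(B)+P(C) - P(AB)-P(AC)-P(BC) + P(ABC)
= 12/19+7/19+11/19 - 16/57-7/19-16/57 + 13/57
= 50/57

50/57


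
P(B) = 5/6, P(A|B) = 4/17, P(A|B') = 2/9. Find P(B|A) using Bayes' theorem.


P(A) = P(A|B)P(B) + P(A|B')P(B') = 4/17*5/6 + 2/9*1/6 = 107/459
P(B|A) = P(A|B)P(B)/P(A) = (10/51)/(107/459) = 90/107

90/107


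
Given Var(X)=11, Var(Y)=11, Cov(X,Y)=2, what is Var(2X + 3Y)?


Var(2X + 3Y) = 2^2*Var(X) + 3^2*Var(Y) + 2*2*3*Cov(X,Y)
= 4*11 + 9*11 + 12*2
= 44 + 99 + 24 = 167

167


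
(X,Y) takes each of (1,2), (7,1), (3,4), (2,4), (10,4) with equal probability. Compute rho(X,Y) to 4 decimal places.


Cov(X,Y) = 0.0000, Var(X) = 11.4400, Var(Y) = 1.6000
rho = Cov/(sqrt(VarX)*sqrt(VarY)) = 0.0000

0.0000


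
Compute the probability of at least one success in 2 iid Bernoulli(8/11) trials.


P(at least one) = 1 - P(none)
P(none) = (1 - 8/11)^2 = (3/11)^2 = 9/121
P(at least one) = 1 - 9/121 = 112/121

112/121


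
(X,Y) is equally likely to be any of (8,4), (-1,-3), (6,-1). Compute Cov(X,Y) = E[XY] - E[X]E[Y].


E[X]=13/3, E[Y]=0, E[XY]=29/3
Cov(X,Y) = E[XY] - E[X]E[Y] = 29/3 - 13/3*0 = 29/3

29/3


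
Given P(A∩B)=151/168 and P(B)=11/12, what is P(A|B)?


P(A|B) = P(A∩B)/P(B) = (151/168)/(154/168) = 151/154

151/154


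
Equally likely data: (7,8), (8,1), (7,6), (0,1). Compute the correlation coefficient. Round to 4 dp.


Cov(X,Y) = 4.5000, Var(X) = 10.2500, Var(Y) = 9.5000
rho = Cov/(sqrt(VarX)*sqrt(VarY)) = 0.4560

0.4560


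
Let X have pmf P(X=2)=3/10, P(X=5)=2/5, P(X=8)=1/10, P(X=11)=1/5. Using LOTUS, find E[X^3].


E[X^3] = sum(g(x)*P(x))
= 8*3/10 + 125*2/5 + 512*1/10 + 1331*1/5
= 1849/5

1849/5


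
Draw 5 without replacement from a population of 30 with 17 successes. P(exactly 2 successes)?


P(X=2) = C(17,2)*C(13,3) / C(30,5)
= 136*286 / 142506
= 38896/142506 = 1496/5481

1496/5481


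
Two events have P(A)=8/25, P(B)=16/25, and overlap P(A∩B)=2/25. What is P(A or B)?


P(A∪B) = P(A) + P(B) - P(A∩B)
= 8/25 + 16/25 - 2/25 = 22/25

22/25


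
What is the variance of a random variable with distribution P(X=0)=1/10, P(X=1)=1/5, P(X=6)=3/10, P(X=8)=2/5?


E[X] = 26/5, E[X^2] = 183/5
Var(X) = E[X^2] - (E[X])^2 = 183/5 - (26/5)^2 = 239/25

239/25


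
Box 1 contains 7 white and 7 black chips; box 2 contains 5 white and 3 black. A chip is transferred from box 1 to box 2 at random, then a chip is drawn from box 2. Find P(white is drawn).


P(transfer white) = 7/14 = 1/2; P(transfer black) = 1/2
If white transferred: Urn II has 6 white of 9, so P(white|white moved) = 2/3
If black transferred: Urn II has 5 white of 9, so P(white|black moved) = 5/9
By total probability: P(white) = 1/2*2/3 + 1/2*5/9 = 11/18

11/18


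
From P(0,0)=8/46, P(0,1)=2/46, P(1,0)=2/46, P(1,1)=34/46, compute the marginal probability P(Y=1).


P(Y=1) = P(0,1)+P(1,1) = 2/46 + 34/46 = 36/46 = 18/23

18/23


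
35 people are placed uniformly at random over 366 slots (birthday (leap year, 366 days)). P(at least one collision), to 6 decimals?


P(all different) = prod((366-i)/366 for i=0..34) = 0.186502
P(at least one match) = 1 - 0.186502 = 0.813498

0.813498


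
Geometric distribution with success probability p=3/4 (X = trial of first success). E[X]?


For geometric (trials until first success), E[X] = 1/p = 1/(3/4) = 4/3

4/3


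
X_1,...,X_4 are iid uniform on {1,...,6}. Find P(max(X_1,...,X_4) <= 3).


P(max <= 3) = P(all X_i <= 3) = (P(X_1 <= 3))^4
= (3/6)^4 = (1/2)^4 = 1/16

1/16


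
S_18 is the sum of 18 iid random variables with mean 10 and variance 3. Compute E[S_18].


E[S_n] = n*E[X_1] = 18*10 = 180

180


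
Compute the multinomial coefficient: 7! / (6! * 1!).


7! = 5040
Denominator: 6!=720 * 1!=1
Coefficient = 5040 / 720 = 7

7


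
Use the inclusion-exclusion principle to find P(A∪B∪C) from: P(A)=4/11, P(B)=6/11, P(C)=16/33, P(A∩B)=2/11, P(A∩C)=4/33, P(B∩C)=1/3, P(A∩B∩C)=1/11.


P(A∪B∪C) = P(A)+P(B)+P(C) - P(AB)-P(AC)-P(BC) + P(ABC)
= 4/11+6/11+16/33 - 2/11-4/33-1/3 + 1/11
= 28/33

28/33


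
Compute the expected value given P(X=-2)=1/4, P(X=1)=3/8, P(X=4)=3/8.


E[X] = sum(x * P(x))
= -2*1/4 + 1*3/8 + 4*3/8
= 11/8

11/8


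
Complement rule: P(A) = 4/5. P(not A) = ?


P(A') = 1 - P(A) = 1 - 4/5 = 1/5

1/5


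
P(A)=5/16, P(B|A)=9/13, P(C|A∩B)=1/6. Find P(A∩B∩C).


P(A∩B∩C) = P(A) * P(B|A) * P(C|A∩B)
= 5/16 * 9/13 * 1/6
= 45/208 * 1/6 = 15/416

15/416


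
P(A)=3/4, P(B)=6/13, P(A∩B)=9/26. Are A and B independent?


P(A)*P(B) = 3/4*6/13 = 9/26
P(A∩B) = 9/26, which equals P(A)P(B), so independent

Yes, A and B are independent


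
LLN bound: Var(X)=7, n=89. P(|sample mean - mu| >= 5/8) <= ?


Var(Xbar) = Var(X)/n = 7/89
Chebyshev: P(|Xbar-mu| >= 5/8) <= Var(Xbar)/(5/8)^2 = (7/89)/(25/64) = 448/2225

448/2225


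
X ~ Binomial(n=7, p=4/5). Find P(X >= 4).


P(X>=4) = P(X=4) + P(X=5) + P(X=6) + P(X=7)
= 1792/15625 + 21504/78125 + 28672/78125 + 16384/78125
= 15104/15625

15104/15625
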